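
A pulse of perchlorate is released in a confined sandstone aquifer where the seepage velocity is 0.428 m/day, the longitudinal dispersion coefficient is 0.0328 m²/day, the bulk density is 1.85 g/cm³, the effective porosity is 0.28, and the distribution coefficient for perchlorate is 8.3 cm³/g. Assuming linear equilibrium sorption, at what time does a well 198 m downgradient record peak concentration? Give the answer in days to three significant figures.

Retardation factor R = 1 + ρ_b·K_d/n = 1 + 1.85 × 8.3/0.28 = 55.84.
Sorption retards both mechanisms: v_R = v/R = 0.007665 m/day, D_R = D/R = 0.0005874 m²/day.
Peak time from v_R²t² + 2D_R t − x² = 0: t = (√(D_R² + v_R²x²) − D_R)/v_R².
√(D_R² + v_R²x²) = √(0.0005874² + 0.007665² × 198²) = 1.518; v_R² = 5.875e-05.
t = (1.518 − 0.0005874)/5.875e-05 = 25800 days.

25800 days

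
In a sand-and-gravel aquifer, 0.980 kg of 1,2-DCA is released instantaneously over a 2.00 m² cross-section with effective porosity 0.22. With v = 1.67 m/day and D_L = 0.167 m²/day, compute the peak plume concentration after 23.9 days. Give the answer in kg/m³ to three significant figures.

0.314 kg/m³

The peak of an instantaneous 1D plume sits at x = vt; there the Gaussian factor is 1 and C_max = M/(n_e·A·√(4πDt)), where n_e·A is the pore area the mass is dissolved in.
√(4πDt) = √(4π × 0.167 × 23.9) = 7.082 m, so C_max = 0.980/(0.22 × 2.00 × 7.082) = 0.314 kg/m³.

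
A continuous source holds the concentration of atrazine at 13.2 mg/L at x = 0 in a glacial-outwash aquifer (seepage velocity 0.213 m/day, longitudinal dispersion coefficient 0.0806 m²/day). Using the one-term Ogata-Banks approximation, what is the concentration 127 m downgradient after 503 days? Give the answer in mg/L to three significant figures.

For a continuous step input, C/C₀ ≈ ½·erfc((x−vt)/(2√(Dt))).
vt = 0.213 × 503 = 107.139 m and 2√(Dt) = 2√(0.0806 × 503) = 12.73 m.
Argument (x−vt)/(2√(Dt)) = (127 − 107.139)/12.73 = 1.560; ½·erfc(1.560) = 0.01369.
C = 13.2 × 0.01369 = 0.181 mg/L.

0.181 mg/L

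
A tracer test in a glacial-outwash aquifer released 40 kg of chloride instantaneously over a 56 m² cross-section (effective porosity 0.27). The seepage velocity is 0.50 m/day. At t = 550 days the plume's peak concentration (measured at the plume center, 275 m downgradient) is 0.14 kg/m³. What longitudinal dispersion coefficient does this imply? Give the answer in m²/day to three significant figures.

0.0517 m²/day

At the plume center C_max = M/(n_e·A·√(4πDt)), so D = M²/(4πt·(n_e·A·C_max)²).
n_e·A·C_max = 0.27 × 56 × 0.14 = 2.117 kg/m.
D = 40²/(4π × 550 × 2.117²) = 0.0517 m²/day.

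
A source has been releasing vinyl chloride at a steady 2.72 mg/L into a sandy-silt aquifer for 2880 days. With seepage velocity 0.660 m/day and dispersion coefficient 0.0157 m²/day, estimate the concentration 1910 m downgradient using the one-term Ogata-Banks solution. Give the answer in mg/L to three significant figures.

0.453 mg/L

For a continuous step input, C/C₀ ≈ ½·erfc((x−vt)/(2√(Dt))).
vt = 0.660 × 2880 = 1900.8 m and 2√(Dt) = 2√(0.0157 × 2880) = 13.45 m.
Argument (x−vt)/(2√(Dt)) = (1910 − 1900.8)/13.45 = 0.6840; ½·erfc(0.6840) = 0.1667.
C = 2.72 × 0.1667 = 0.453 mg/L.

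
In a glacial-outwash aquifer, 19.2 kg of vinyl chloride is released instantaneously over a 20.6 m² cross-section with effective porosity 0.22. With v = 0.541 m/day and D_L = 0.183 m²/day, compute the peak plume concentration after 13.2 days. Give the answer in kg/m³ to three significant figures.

0.769 kg/m³

The peak of an instantaneous 1D plume sits at x = vt; there the Gaussian factor is 1 and C_max = M/(n_e·A·√(4πDt)), where n_e·A is the pore area the mass is dissolved in.
√(4πDt) = √(4π × 0.183 × 13.2) = 5.510 m, so C_max = 19.2/(0.22 × 20.6 × 5.510) = 0.769 kg/m³.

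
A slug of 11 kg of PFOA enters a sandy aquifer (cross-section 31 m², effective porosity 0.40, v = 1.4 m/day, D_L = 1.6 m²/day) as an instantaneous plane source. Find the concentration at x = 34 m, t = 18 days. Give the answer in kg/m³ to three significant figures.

0.0238 kg/m³

For an instantaneous plane source, C(x,t) = M/(n_e·A·√(4πDt)) · exp(−(x−vt)²/(4Dt)), with n_e·A the pore (flow) area.
Plume center vt = 1.4 × 18 = 25.2 m, so the well at 34 m is 8.8 m downgradient of the peak.
√(4πDt) = 19.02 m, giving peak height M/(n_e·A·√(4πDt)) = 11/(0.40 × 31 × 19.02) = 0.04664 kg/m³.
(x−vt)²/(4Dt) = (8.8)²/(4 × 1.6 × 18) = 0.6722; exp(−0.6722) = 0.5106.
C = 0.04664 × 0.5106 = 0.0238 kg/m³.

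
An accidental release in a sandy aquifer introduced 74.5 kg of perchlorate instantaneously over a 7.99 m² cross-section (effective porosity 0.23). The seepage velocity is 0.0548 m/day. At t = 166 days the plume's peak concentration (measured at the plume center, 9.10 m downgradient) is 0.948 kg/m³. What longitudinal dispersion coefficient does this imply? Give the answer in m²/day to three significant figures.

At the plume center C_max = M/(n_e·A·√(4πDt)), so D = M²/(4πt·(n_e·A·C_max)²).
n_e·A·C_max = 0.23 × 7.99 × 0.948 = 1.742 kg/m.
D = 74.5²/(4π × 166 × 1.742²) = 0.877 m²/day.

0.877 m²/day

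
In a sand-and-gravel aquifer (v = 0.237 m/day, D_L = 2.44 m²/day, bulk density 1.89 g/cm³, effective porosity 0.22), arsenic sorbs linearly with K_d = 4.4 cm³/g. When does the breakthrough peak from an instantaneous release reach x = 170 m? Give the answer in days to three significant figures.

26200 days

Retardation factor R = 1 + ρ_b·K_d/n = 1 + 1.89 × 4.4/0.22 = 38.80.
Sorption retards both mechanisms: v_R = v/R = 0.006108 m/day, D_R = D/R = 0.06289 m²/day.
Peak time from v_R²t² + 2D_R t − x² = 0: t = (√(D_R² + v_R²x²) − D_R)/v_R².
√(D_R² + v_R²x²) = √(0.06289² + 0.006108² × 170²) = 1.040; v_R² = 3.731e-05.
t = (1.040 − 0.06289)/3.731e-05 = 26200 days.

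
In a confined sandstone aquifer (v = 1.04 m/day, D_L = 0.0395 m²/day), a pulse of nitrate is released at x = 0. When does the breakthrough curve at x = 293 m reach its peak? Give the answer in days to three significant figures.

282 days

For the 1D instantaneous-source solution, setting ∂C/∂t = 0 at fixed x gives v²t² + 2Dt − x² = 0, so t = (√(D² + v²x²) − D)/v².
√(D² + v²x²) = √(0.0395² + 1.04² × 293²) = 304.7; v² = 1.0816.
t = (304.7 − 0.0395)/1.0816 = 282 days (vs. the pure-advection estimate x/v = 282 d).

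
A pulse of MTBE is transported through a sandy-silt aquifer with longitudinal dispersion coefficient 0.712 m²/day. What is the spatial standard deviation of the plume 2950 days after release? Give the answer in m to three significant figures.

64.8 m

Dispersive spreading gives a Gaussian with σ² = 2Dt; advection only shifts the center.
σ = √(2 × 0.712 × 2950) = 64.8 m.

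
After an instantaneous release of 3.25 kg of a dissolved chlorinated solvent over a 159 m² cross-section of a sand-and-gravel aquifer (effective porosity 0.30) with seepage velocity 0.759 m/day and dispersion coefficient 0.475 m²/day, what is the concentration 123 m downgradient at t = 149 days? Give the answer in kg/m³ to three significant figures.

For an instantaneous plane source, C(x,t) = M/(n_e·A·√(4πDt)) · exp(−(x−vt)²/(4Dt)), with n_e·A the pore (flow) area.
Plume center vt = 0.759 × 149 = 113.091 m, so the well at 123 m is 9.909 m downgradient of the peak.
√(4πDt) = 29.82 m, giving peak height M/(n_e·A·√(4πDt)) = 3.25/(0.30 × 159 × 29.82) = 0.002285 kg/m³.
(x−vt)²/(4Dt) = (9.909)²/(4 × 0.475 × 149) = 0.3468; exp(−0.3468) = 0.7069.
C = 0.002285 × 0.7069 = 0.00162 kg/m³.

0.00162 kg/m³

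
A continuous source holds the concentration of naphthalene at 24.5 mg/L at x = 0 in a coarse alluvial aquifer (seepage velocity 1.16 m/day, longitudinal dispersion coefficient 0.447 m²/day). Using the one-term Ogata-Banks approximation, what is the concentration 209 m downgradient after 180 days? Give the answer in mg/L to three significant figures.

12.1 mg/L

For a continuous step input, C/C₀ ≈ ½·erfc((x−vt)/(2√(Dt))).
vt = 1.16 × 180 = 208.8 m and 2√(Dt) = 2√(0.447 × 180) = 17.94 m.
Argument (x−vt)/(2√(Dt)) = (209 − 208.8)/17.94 = 0.01115; ½·erfc(0.01115) = 0.4937.
C = 24.5 × 0.4937 = 12.1 mg/L.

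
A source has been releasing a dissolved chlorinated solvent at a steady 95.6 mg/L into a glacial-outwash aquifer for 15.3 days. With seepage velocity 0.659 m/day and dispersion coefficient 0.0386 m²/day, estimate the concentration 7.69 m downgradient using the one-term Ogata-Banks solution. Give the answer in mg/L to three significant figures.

For a continuous step input, C/C₀ ≈ ½·erfc((x−vt)/(2√(Dt))).
vt = 0.659 × 15.3 = 10.0827 m and 2√(Dt) = 2√(0.0386 × 15.3) = 1.537 m.
Argument (x−vt)/(2√(Dt)) = (7.69 − 10.0827)/1.537 = -1.557; ½·erfc(-1.557) = 0.9862.
C = 95.6 × 0.9862 = 94.3 mg/L.

94.3 mg/L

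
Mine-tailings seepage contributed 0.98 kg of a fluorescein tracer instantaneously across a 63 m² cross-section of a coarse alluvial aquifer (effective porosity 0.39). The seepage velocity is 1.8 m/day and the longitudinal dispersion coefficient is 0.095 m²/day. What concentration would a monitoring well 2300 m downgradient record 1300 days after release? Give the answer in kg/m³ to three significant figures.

3.97e-05 kg/m³

For an instantaneous plane source, C(x,t) = M/(n_e·A·√(4πDt)) · exp(−(x−vt)²/(4Dt)), with n_e·A the pore (flow) area.
Plume center vt = 1.8 × 1300 = 2340 m, so the well at 2300 m is 40 m upgradient of the peak.
√(4πDt) = 39.39 m, giving peak height M/(n_e·A·√(4πDt)) = 0.98/(0.39 × 63 × 39.39) = 0.001013 kg/m³.
(x−vt)²/(4Dt) = (-40)²/(4 × 0.095 × 1300) = 3.239; exp(−3.239) = 0.03920.
C = 0.001013 × 0.03920 = 3.97e-05 kg/m³.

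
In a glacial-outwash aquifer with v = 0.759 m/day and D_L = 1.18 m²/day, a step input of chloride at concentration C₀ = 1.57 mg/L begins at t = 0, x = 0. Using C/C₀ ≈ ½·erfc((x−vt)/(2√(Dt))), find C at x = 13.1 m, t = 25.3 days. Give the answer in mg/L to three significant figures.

1.23 mg/L

For a continuous step input, C/C₀ ≈ ½·erfc((x−vt)/(2√(Dt))).
vt = 0.759 × 25.3 = 19.2027 m and 2√(Dt) = 2√(1.18 × 25.3) = 10.93 m.
Argument (x−vt)/(2√(Dt)) = (13.1 − 19.2027)/10.93 = -0.5583; ½·erfc(-0.5583) = 0.7851.
C = 1.57 × 0.7851 = 1.23 mg/L.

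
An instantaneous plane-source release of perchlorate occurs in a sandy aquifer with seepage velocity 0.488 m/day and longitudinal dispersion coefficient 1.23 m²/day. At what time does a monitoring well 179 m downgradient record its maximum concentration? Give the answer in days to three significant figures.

For the 1D instantaneous-source solution, setting ∂C/∂t = 0 at fixed x gives v²t² + 2Dt − x² = 0, so t = (√(D² + v²x²) − D)/v².
√(D² + v²x²) = √(1.23² + 0.488² × 179²) = 87.36; v² = 0.238144.
t = (87.36 − 1.23)/0.238144 = 362 days (vs. the pure-advection estimate x/v = 367 d).

362 days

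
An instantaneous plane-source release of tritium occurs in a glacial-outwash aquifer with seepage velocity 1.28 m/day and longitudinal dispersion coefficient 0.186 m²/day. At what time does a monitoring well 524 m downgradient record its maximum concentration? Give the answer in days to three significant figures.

For the 1D instantaneous-source solution, setting ∂C/∂t = 0 at fixed x gives v²t² + 2Dt − x² = 0, so t = (√(D² + v²x²) − D)/v².
√(D² + v²x²) = √(0.186² + 1.28² × 524²) = 670.7; v² = 1.6384.
t = (670.7 − 0.186)/1.6384 = 409 days (vs. the pure-advection estimate x/v = 409 d).

409 days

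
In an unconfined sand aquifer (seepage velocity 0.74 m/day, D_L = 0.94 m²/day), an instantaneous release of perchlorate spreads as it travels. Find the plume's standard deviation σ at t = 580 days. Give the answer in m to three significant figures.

Dispersive spreading gives a Gaussian with σ² = 2Dt; advection only shifts the center.
σ = √(2 × 0.94 × 580) = 33.0 m.

33.0 m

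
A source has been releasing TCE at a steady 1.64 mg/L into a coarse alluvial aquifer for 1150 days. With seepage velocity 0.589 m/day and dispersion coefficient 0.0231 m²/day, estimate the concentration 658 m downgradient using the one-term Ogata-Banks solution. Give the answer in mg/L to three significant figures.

For a continuous step input, C/C₀ ≈ ½·erfc((x−vt)/(2√(Dt))).
vt = 0.589 × 1150 = 677.35 m and 2√(Dt) = 2√(0.0231 × 1150) = 10.31 m.
Argument (x−vt)/(2√(Dt)) = (658 − 677.35)/10.31 = -1.877; ½·erfc(-1.877) = 0.9960.
C = 1.64 × 0.9960 = 1.63 mg/L.

1.63 mg/L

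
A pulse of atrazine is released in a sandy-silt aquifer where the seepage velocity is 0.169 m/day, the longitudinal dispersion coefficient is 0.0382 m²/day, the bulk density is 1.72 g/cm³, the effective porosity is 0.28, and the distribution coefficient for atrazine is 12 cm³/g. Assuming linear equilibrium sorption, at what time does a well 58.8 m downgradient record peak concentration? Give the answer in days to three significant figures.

25900 days

Retardation factor R = 1 + ρ_b·K_d/n = 1 + 1.72 × 12/0.28 = 74.71.
Sorption retards both mechanisms: v_R = v/R = 0.002262 m/day, D_R = D/R = 0.0005113 m²/day.
Peak time from v_R²t² + 2D_R t − x² = 0: t = (√(D_R² + v_R²x²) − D_R)/v_R².
√(D_R² + v_R²x²) = √(0.0005113² + 0.002262² × 58.8²) = 0.1330; v_R² = 5.117e-06.
t = (0.1330 − 0.0005113)/5.117e-06 = 25900 days.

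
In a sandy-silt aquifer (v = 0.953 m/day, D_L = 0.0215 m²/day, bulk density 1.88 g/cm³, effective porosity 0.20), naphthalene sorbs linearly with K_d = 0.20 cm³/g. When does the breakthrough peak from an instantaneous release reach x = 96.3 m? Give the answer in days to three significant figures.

291 days

Retardation factor R = 1 + ρ_b·K_d/n = 1 + 1.88 × 0.20/0.20 = 2.880.
Sorption retards both mechanisms: v_R = v/R = 0.3309 m/day, D_R = D/R = 0.007465 m²/day.
Peak time from v_R²t² + 2D_R t − x² = 0: t = (√(D_R² + v_R²x²) − D_R)/v_R².
√(D_R² + v_R²x²) = √(0.007465² + 0.3309² × 96.3²) = 31.87; v_R² = 0.1095.
t = (31.87 − 0.007465)/0.1095 = 291 days.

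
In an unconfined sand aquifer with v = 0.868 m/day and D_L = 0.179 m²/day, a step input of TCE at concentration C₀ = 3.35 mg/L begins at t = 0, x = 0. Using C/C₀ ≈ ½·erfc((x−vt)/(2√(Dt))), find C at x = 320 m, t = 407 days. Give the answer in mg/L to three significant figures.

For a continuous step input, C/C₀ ≈ ½·erfc((x−vt)/(2√(Dt))).
vt = 0.868 × 407 = 353.276 m and 2√(Dt) = 2√(0.179 × 407) = 17.07 m.
Argument (x−vt)/(2√(Dt)) = (320 − 353.276)/17.07 = -1.949; ½·erfc(-1.949) = 0.9971.
C = 3.35 × 0.9971 = 3.34 mg/L.

3.34 mg/L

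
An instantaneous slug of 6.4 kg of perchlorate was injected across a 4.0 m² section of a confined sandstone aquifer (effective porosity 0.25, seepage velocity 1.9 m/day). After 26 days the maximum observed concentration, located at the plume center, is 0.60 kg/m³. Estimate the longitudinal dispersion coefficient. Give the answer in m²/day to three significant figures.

0.348 m²/day

At the plume center C_max = M/(n_e·A·√(4πDt)), so D = M²/(4πt·(n_e·A·C_max)²).
n_e·A·C_max = 0.25 × 4.0 × 0.60 = 0.6000 kg/m.
D = 6.4²/(4π × 26 × 0.6000²) = 0.348 m²/day.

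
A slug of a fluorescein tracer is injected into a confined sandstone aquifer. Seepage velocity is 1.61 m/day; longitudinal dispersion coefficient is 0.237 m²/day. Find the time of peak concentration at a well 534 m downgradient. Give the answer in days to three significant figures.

For the 1D instantaneous-source solution, setting ∂C/∂t = 0 at fixed x gives v²t² + 2Dt − x² = 0, so t = (√(D² + v²x²) − D)/v².
√(D² + v²x²) = √(0.237² + 1.61² × 534²) = 859.7; v² = 2.5921.
t = (859.7 − 0.237)/2.5921 = 332 days (vs. the pure-advection estimate x/v = 332 d).

332 days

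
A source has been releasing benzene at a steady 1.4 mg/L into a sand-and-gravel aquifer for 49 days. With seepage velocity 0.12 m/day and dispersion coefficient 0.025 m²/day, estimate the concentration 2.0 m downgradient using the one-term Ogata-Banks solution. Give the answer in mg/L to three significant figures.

1.39 mg/L

For a continuous step input, C/C₀ ≈ ½·erfc((x−vt)/(2√(Dt))).
vt = 0.12 × 49 = 5.88 m and 2√(Dt) = 2√(0.025 × 49) = 2.214 m.
Argument (x−vt)/(2√(Dt)) = (2.0 − 5.88)/2.214 = -1.752; ½·erfc(-1.752) = 0.9934.
C = 1.4 × 0.9934 = 1.39 mg/L.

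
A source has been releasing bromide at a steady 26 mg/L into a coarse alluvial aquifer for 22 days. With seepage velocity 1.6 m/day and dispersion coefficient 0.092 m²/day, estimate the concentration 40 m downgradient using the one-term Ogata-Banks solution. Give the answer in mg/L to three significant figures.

For a continuous step input, C/C₀ ≈ ½·erfc((x−vt)/(2√(Dt))).
vt = 1.6 × 22 = 35.2 m and 2√(Dt) = 2√(0.092 × 22) = 2.845 m.
Argument (x−vt)/(2√(Dt)) = (40 − 35.2)/2.845 = 1.687; ½·erfc(1.687) = 0.008522.
C = 26 × 0.008522 = 0.222 mg/L.

0.222 mg/L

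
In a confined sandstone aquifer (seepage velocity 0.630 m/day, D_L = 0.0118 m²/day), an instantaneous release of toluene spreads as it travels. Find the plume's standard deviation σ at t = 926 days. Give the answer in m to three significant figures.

Dispersive spreading gives a Gaussian with σ² = 2Dt; advection only shifts the center.
σ = √(2 × 0.0118 × 926) = 4.67 m.

4.67 m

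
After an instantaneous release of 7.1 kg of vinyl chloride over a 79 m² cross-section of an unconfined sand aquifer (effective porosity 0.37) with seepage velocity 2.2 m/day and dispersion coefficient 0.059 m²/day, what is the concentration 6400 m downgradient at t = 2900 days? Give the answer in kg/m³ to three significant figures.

0.00292 kg/m³

For an instantaneous plane source, C(x,t) = M/(n_e·A·√(4πDt)) · exp(−(x−vt)²/(4Dt)), with n_e·A the pore (flow) area.
Plume center vt = 2.2 × 2900 = 6380 m, so the well at 6400 m is 20 m downgradient of the peak.
√(4πDt) = 46.37 m, giving peak height M/(n_e·A·√(4πDt)) = 7.1/(0.37 × 79 × 46.37) = 0.005238 kg/m³.
(x−vt)²/(4Dt) = (20)²/(4 × 0.059 × 2900) = 0.5845; exp(−0.5845) = 0.5574.
C = 0.005238 × 0.5574 = 0.00292 kg/m³.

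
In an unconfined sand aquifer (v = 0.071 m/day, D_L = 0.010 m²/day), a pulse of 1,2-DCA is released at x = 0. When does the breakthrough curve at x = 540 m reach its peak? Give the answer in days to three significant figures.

7600 days

For the 1D instantaneous-source solution, setting ∂C/∂t = 0 at fixed x gives v²t² + 2Dt − x² = 0, so t = (√(D² + v²x²) − D)/v².
√(D² + v²x²) = √(0.010² + 0.071² × 540²) = 38.34; v² = 0.005041.
t = (38.34 − 0.010)/0.005041 = 7600 days (vs. the pure-advection estimate x/v = 7610 d).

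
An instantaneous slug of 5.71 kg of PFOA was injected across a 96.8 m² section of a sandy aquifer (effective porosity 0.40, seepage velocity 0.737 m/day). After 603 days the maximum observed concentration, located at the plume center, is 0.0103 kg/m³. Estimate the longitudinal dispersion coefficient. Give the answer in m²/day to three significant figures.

0.0271 m²/day

At the plume center C_max = M/(n_e·A·√(4πDt)), so D = M²/(4πt·(n_e·A·C_max)²).
n_e·A·C_max = 0.40 × 96.8 × 0.0103 = 0.3988 kg/m.
D = 5.71²/(4π × 603 × 0.3988²) = 0.0271 m²/day.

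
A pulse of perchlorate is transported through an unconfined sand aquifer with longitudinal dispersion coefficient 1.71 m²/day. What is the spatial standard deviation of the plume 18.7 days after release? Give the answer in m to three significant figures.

8.00 m

Dispersive spreading gives a Gaussian with σ² = 2Dt; advection only shifts the center.
σ = √(2 × 1.71 × 18.7) = 8.00 m.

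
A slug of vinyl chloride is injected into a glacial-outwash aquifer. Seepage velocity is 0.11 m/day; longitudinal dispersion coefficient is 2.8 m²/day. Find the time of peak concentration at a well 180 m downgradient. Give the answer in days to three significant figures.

For the 1D instantaneous-source solution, setting ∂C/∂t = 0 at fixed x gives v²t² + 2Dt − x² = 0, so t = (√(D² + v²x²) − D)/v².
√(D² + v²x²) = √(2.8² + 0.11² × 180²) = 20.00; v² = 0.0121.
t = (20.00 − 2.8)/0.0121 = 1420 days (vs. the pure-advection estimate x/v = 1640 d).

1420 days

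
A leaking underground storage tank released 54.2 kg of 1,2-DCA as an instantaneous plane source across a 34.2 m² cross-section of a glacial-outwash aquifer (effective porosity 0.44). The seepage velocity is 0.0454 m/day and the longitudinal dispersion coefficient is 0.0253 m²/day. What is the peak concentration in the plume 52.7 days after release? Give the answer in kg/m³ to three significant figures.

The peak of an instantaneous 1D plume sits at x = vt; there the Gaussian factor is 1 and C_max = M/(n_e·A·√(4πDt)), where n_e·A is the pore area the mass is dissolved in.
√(4πDt) = √(4π × 0.0253 × 52.7) = 4.093 m, so C_max = 54.2/(0.44 × 34.2 × 4.093) = 0.880 kg/m³.

0.880 kg/m³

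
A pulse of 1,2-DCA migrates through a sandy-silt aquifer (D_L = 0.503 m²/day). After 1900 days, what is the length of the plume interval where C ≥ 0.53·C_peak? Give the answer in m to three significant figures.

98.5 m

The plume is Gaussian with σ = √(2Dt) = √(2 × 0.503 × 1900) = 43.72 m.
C/C_peak = exp(−Δx²/(2σ²)) = 0.53 ⇒ Δx = σ·√(−2 ln 0.53) = 43.72 × 1.127 = 49.27 m.
Width = 2Δx = 98.5 m.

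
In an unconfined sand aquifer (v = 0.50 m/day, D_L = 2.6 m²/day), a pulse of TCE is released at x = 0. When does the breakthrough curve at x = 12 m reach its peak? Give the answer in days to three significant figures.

15.8 days

For the 1D instantaneous-source solution, setting ∂C/∂t = 0 at fixed x gives v²t² + 2Dt − x² = 0, so t = (√(D² + v²x²) − D)/v².
√(D² + v²x²) = √(2.6² + 0.50² × 12²) = 6.539; v² = 0.25.
t = (6.539 − 2.6)/0.25 = 15.8 days (vs. the pure-advection estimate x/v = 24.0 d).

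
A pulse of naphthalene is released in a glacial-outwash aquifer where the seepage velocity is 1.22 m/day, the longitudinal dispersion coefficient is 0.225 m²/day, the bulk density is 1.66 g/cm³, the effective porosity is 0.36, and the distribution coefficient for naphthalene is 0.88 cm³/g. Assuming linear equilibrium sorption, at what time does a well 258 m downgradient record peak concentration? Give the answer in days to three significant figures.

Retardation factor R = 1 + ρ_b·K_d/n = 1 + 1.66 × 0.88/0.36 = 5.058.
Sorption retards both mechanisms: v_R = v/R = 0.2412 m/day, D_R = D/R = 0.04448 m²/day.
Peak time from v_R²t² + 2D_R t − x² = 0: t = (√(D_R² + v_R²x²) − D_R)/v_R².
√(D_R² + v_R²x²) = √(0.04448² + 0.2412² × 258²) = 62.23; v_R² = 0.05818.
t = (62.23 − 0.04448)/0.05818 = 1070 days.

1070 days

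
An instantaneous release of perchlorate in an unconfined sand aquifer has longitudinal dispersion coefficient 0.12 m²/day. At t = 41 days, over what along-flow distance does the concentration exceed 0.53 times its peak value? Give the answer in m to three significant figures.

7.07 m

The plume is Gaussian with σ = √(2Dt) = √(2 × 0.12 × 41) = 3.137 m.
C/C_peak = exp(−Δx²/(2σ²)) = 0.53 ⇒ Δx = σ·√(−2 ln 0.53) = 3.137 × 1.127 = 3.535 m.
Width = 2Δx = 7.07 m.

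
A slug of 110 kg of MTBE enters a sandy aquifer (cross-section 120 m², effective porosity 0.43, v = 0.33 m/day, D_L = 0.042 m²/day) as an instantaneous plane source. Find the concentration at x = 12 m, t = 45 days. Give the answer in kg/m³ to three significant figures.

For an instantaneous plane source, C(x,t) = M/(n_e·A·√(4πDt)) · exp(−(x−vt)²/(4Dt)), with n_e·A the pore (flow) area.
Plume center vt = 0.33 × 45 = 14.85 m, so the well at 12 m is 2.85 m upgradient of the peak.
√(4πDt) = 4.873 m, giving peak height M/(n_e·A·√(4πDt)) = 110/(0.43 × 120 × 4.873) = 0.4375 kg/m³.
(x−vt)²/(4Dt) = (-2.85)²/(4 × 0.042 × 45) = 1.074; exp(−1.074) = 0.3416.
C = 0.4375 × 0.3416 = 0.149 kg/m³.

0.149 kg/m³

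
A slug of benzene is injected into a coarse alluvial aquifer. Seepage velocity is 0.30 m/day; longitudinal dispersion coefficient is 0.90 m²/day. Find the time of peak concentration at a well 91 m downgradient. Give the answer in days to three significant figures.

For the 1D instantaneous-source solution, setting ∂C/∂t = 0 at fixed x gives v²t² + 2Dt − x² = 0, so t = (√(D² + v²x²) − D)/v².
√(D² + v²x²) = √(0.90² + 0.30² × 91²) = 27.31; v² = 0.09.
t = (27.31 − 0.90)/0.09 = 293 days (vs. the pure-advection estimate x/v = 303 d).

293 days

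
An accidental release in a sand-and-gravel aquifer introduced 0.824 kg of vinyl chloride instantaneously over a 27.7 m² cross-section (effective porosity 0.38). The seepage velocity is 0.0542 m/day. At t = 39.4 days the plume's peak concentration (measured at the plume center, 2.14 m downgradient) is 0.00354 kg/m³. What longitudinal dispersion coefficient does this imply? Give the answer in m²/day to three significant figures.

0.988 m²/day

At the plume center C_max = M/(n_e·A·√(4πDt)), so D = M²/(4πt·(n_e·A·C_max)²).
n_e·A·C_max = 0.38 × 27.7 × 0.00354 = 0.03726 kg/m.
D = 0.824²/(4π × 39.4 × 0.03726²) = 0.988 m²/day.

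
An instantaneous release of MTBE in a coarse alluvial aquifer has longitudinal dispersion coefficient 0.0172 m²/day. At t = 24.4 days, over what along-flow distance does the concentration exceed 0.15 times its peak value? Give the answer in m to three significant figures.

The plume is Gaussian with σ = √(2Dt) = √(2 × 0.0172 × 24.4) = 0.9162 m.
C/C_peak = exp(−Δx²/(2σ²)) = 0.15 ⇒ Δx = σ·√(−2 ln 0.15) = 0.9162 × 1.948 = 1.785 m.
Width = 2Δx = 3.57 m.

3.57 m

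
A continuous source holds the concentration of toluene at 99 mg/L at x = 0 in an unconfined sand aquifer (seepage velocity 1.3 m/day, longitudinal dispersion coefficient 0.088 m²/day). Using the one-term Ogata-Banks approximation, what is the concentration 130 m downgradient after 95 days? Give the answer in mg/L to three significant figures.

For a continuous step input, C/C₀ ≈ ½·erfc((x−vt)/(2√(Dt))).
vt = 1.3 × 95 = 123.5 m and 2√(Dt) = 2√(0.088 × 95) = 5.783 m.
Argument (x−vt)/(2√(Dt)) = (130 − 123.5)/5.783 = 1.124; ½·erfc(1.124) = 0.05597.
C = 99 × 0.05597 = 5.54 mg/L.

5.54 mg/L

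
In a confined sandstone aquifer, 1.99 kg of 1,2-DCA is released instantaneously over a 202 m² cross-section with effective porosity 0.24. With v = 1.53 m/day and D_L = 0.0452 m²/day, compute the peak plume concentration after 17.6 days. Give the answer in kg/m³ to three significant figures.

0.0130 kg/m³

The peak of an instantaneous 1D plume sits at x = vt; there the Gaussian factor is 1 and C_max = M/(n_e·A·√(4πDt)), where n_e·A is the pore area the mass is dissolved in.
√(4πDt) = √(4π × 0.0452 × 17.6) = 3.162 m, so C_max = 1.99/(0.24 × 202 × 3.162) = 0.0130 kg/m³.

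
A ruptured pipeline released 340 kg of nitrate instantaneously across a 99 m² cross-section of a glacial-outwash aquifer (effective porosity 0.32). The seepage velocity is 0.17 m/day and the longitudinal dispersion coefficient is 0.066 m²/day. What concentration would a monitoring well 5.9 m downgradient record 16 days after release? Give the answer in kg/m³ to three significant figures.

0.269 kg/m³

For an instantaneous plane source, C(x,t) = M/(n_e·A·√(4πDt)) · exp(−(x−vt)²/(4Dt)), with n_e·A the pore (flow) area.
Plume center vt = 0.17 × 16 = 2.72 m, so the well at 5.9 m is 3.18 m downgradient of the peak.
√(4πDt) = 3.643 m, giving peak height M/(n_e·A·√(4πDt)) = 340/(0.32 × 99 × 3.643) = 2.946 kg/m³.
(x−vt)²/(4Dt) = (3.18)²/(4 × 0.066 × 16) = 2.394; exp(−2.394) = 0.09126.
C = 2.946 × 0.09126 = 0.269 kg/m³.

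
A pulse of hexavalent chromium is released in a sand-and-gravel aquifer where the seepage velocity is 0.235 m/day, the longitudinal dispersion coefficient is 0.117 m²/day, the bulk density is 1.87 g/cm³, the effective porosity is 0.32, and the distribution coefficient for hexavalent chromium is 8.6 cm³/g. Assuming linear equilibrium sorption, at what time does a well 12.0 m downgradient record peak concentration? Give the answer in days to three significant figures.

2510 days

Retardation factor R = 1 + ρ_b·K_d/n = 1 + 1.87 × 8.6/0.32 = 51.26.
Sorption retards both mechanisms: v_R = v/R = 0.004584 m/day, D_R = D/R = 0.002282 m²/day.
Peak time from v_R²t² + 2D_R t − x² = 0: t = (√(D_R² + v_R²x²) − D_R)/v_R².
√(D_R² + v_R²x²) = √(0.002282² + 0.004584² × 12.0²) = 0.05506; v_R² = 2.101e-05.
t = (0.05506 − 0.002282)/2.101e-05 = 2510 days.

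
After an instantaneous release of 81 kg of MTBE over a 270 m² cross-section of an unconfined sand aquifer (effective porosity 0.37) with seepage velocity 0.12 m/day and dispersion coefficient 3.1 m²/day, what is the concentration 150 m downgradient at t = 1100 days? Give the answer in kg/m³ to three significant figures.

0.00382 kg/m³

For an instantaneous plane source, C(x,t) = M/(n_e·A·√(4πDt)) · exp(−(x−vt)²/(4Dt)), with n_e·A the pore (flow) area.
Plume center vt = 0.12 × 1100 = 132 m, so the well at 150 m is 18 m downgradient of the peak.
√(4πDt) = 207.0 m, giving peak height M/(n_e·A·√(4πDt)) = 81/(0.37 × 270 × 207.0) = 0.003917 kg/m³.
(x−vt)²/(4Dt) = (18)²/(4 × 3.1 × 1100) = 0.02375; exp(−0.02375) = 0.9765.
C = 0.003917 × 0.9765 = 0.00382 kg/m³.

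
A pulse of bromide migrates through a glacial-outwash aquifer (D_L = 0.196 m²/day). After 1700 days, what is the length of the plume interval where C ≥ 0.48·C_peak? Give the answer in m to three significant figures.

The plume is Gaussian with σ = √(2Dt) = √(2 × 0.196 × 1700) = 25.81 m.
C/C_peak = exp(−Δx²/(2σ²)) = 0.48 ⇒ Δx = σ·√(−2 ln 0.48) = 25.81 × 1.212 = 31.28 m.
Width = 2Δx = 62.6 m.

62.6 m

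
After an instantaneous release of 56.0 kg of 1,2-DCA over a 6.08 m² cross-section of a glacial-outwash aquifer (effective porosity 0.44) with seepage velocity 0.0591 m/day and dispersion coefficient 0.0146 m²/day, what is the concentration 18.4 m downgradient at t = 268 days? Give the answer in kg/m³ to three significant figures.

For an instantaneous plane source, C(x,t) = M/(n_e·A·√(4πDt)) · exp(−(x−vt)²/(4Dt)), with n_e·A the pore (flow) area.
Plume center vt = 0.0591 × 268 = 15.8388 m, so the well at 18.4 m is 2.5612 m downgradient of the peak.
√(4πDt) = 7.012 m, giving peak height M/(n_e·A·√(4πDt)) = 56.0/(0.44 × 6.08 × 7.012) = 2.985 kg/m³.
(x−vt)²/(4Dt) = (2.5612)²/(4 × 0.0146 × 268) = 0.4191; exp(−0.4191) = 0.6576.
C = 2.985 × 0.6576 = 1.96 kg/m³.

1.96 kg/m³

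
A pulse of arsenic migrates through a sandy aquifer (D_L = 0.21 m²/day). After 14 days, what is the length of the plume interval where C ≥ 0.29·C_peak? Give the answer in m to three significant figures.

The plume is Gaussian with σ = √(2Dt) = √(2 × 0.21 × 14) = 2.425 m.
C/C_peak = exp(−Δx²/(2σ²)) = 0.29 ⇒ Δx = σ·√(−2 ln 0.29) = 2.425 × 1.573 = 3.815 m.
Width = 2Δx = 7.63 m.

7.63 m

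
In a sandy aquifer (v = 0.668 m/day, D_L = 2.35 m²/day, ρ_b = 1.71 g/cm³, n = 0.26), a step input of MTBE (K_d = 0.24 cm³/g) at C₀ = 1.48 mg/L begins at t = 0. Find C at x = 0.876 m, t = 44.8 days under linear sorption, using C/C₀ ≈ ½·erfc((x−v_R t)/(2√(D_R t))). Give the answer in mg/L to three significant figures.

Retardation factor R = 1 + ρ_b·K_d/n = 1 + 1.71 × 0.24/0.26 = 2.578.
Sorption retards both mechanisms: v_R = v/R = 0.2591 m/day, D_R = D/R = 0.9116 m²/day.
v_R·t = 0.2591 × 44.8 = 11.60768 m; 2√(D_R t) = 12.78 m; argument = (0.876 − 11.60768)/12.78 = -0.8397.
C = C₀ × ½·erfc(-0.8397) = 1.48 × 0.8825 = 1.31 mg/L.

1.31 mg/L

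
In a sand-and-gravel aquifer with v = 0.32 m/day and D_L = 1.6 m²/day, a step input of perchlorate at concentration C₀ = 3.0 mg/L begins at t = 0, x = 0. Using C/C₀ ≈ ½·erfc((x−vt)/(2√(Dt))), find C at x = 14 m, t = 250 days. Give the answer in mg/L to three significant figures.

For a continuous step input, C/C₀ ≈ ½·erfc((x−vt)/(2√(Dt))).
vt = 0.32 × 250 = 80 m and 2√(Dt) = 2√(1.6 × 250) = 40.00 m.
Argument (x−vt)/(2√(Dt)) = (14 − 80)/40.00 = -1.650; ½·erfc(-1.650) = 0.9902.
C = 3.0 × 0.9902 = 2.97 mg/L.

2.97 mg/L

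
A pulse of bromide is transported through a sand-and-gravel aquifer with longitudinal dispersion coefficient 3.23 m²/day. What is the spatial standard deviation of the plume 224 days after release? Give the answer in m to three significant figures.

38.0 m

Dispersive spreading gives a Gaussian with σ² = 2Dt; advection only shifts the center.
σ = √(2 × 3.23 × 224) = 38.0 m.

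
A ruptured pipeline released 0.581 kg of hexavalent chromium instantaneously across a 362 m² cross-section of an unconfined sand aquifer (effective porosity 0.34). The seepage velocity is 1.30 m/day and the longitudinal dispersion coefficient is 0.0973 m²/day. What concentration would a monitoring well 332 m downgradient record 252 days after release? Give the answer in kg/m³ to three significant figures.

0.000221 kg/m³

For an instantaneous plane source, C(x,t) = M/(n_e·A·√(4πDt)) · exp(−(x−vt)²/(4Dt)), with n_e·A the pore (flow) area.
Plume center vt = 1.30 × 252 = 327.6 m, so the well at 332 m is 4.4 m downgradient of the peak.
√(4πDt) = 17.55 m, giving peak height M/(n_e·A·√(4πDt)) = 0.581/(0.34 × 362 × 17.55) = 0.0002690 kg/m³.
(x−vt)²/(4Dt) = (4.4)²/(4 × 0.0973 × 252) = 0.1974; exp(−0.1974) = 0.8209.
C = 0.0002690 × 0.8209 = 0.000221 kg/m³.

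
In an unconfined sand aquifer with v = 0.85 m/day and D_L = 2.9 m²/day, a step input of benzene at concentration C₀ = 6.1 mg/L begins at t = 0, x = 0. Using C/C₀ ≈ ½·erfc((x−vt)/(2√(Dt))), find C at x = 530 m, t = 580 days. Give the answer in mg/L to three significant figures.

1.60 mg/L

For a continuous step input, C/C₀ ≈ ½·erfc((x−vt)/(2√(Dt))).
vt = 0.85 × 580 = 493 m and 2√(Dt) = 2√(2.9 × 580) = 82.02 m.
Argument (x−vt)/(2√(Dt)) = (530 − 493)/82.02 = 0.4511; ½·erfc(0.4511) = 0.2618.
C = 6.1 × 0.2618 = 1.60 mg/L.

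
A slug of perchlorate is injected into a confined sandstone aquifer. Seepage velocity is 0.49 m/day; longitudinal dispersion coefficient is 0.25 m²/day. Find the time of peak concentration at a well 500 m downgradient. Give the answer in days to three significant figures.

For the 1D instantaneous-source solution, setting ∂C/∂t = 0 at fixed x gives v²t² + 2Dt − x² = 0, so t = (√(D² + v²x²) − D)/v².
√(D² + v²x²) = √(0.25² + 0.49² × 500²) = 245.0; v² = 0.2401.
t = (245.0 − 0.25)/0.2401 = 1020 days (vs. the pure-advection estimate x/v = 1020 d).

1020 days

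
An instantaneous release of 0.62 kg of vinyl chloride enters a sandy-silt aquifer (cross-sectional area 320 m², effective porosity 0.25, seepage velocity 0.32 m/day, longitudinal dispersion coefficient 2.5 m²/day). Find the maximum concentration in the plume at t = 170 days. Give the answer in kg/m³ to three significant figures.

0.000106 kg/m³

The peak of an instantaneous 1D plume sits at x = vt; there the Gaussian factor is 1 and C_max = M/(n_e·A·√(4πDt)), where n_e·A is the pore area the mass is dissolved in.
√(4πDt) = √(4π × 2.5 × 170) = 73.08 m, so C_max = 0.62/(0.25 × 320 × 73.08) = 0.000106 kg/m³.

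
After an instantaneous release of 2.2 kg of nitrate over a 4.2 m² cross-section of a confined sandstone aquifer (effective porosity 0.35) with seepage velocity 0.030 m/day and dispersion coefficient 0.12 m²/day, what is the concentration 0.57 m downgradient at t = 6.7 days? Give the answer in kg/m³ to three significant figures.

For an instantaneous plane source, C(x,t) = M/(n_e·A·√(4πDt)) · exp(−(x−vt)²/(4Dt)), with n_e·A the pore (flow) area.
Plume center vt = 0.030 × 6.7 = 0.201 m, so the well at 0.57 m is 0.369 m downgradient of the peak.
√(4πDt) = 3.179 m, giving peak height M/(n_e·A·√(4πDt)) = 2.2/(0.35 × 4.2 × 3.179) = 0.4708 kg/m³.
(x−vt)²/(4Dt) = (0.369)²/(4 × 0.12 × 6.7) = 0.04234; exp(−0.04234) = 0.9585.
C = 0.4708 × 0.9585 = 0.451 kg/m³.

0.451 kg/m³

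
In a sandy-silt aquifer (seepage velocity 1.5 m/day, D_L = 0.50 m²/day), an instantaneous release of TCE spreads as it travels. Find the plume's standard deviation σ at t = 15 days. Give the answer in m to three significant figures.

Dispersive spreading gives a Gaussian with σ² = 2Dt; advection only shifts the center.
σ = √(2 × 0.50 × 15) = 3.87 m.

3.87 m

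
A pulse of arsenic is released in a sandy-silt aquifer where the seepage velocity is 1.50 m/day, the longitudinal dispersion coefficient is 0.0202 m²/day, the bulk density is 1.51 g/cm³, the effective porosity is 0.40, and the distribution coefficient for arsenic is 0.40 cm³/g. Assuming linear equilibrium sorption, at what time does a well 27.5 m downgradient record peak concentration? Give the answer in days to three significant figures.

Retardation factor R = 1 + ρ_b·K_d/n = 1 + 1.51 × 0.40/0.40 = 2.510.
Sorption retards both mechanisms: v_R = v/R = 0.5976 m/day, D_R = D/R = 0.008048 m²/day.
Peak time from v_R²t² + 2D_R t − x² = 0: t = (√(D_R² + v_R²x²) − D_R)/v_R².
√(D_R² + v_R²x²) = √(0.008048² + 0.5976² × 27.5²) = 16.43; v_R² = 0.3571.
t = (16.43 − 0.008048)/0.3571 = 46.0 days.

46.0 days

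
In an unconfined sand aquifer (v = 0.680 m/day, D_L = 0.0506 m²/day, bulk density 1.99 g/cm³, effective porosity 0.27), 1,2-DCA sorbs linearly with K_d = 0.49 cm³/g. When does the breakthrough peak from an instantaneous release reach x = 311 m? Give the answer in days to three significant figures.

2110 days

Retardation factor R = 1 + ρ_b·K_d/n = 1 + 1.99 × 0.49/0.27 = 4.611.
Sorption retards both mechanisms: v_R = v/R = 0.1475 m/day, D_R = D/R = 0.01097 m²/day.
Peak time from v_R²t² + 2D_R t − x² = 0: t = (√(D_R² + v_R²x²) − D_R)/v_R².
√(D_R² + v_R²x²) = √(0.01097² + 0.1475² × 311²) = 45.87; v_R² = 0.02176.
t = (45.87 − 0.01097)/0.02176 = 2110 days.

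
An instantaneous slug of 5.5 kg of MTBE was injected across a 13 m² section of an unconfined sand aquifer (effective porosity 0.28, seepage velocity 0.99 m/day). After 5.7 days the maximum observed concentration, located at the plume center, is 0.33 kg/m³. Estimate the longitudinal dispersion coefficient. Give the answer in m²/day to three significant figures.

0.293 m²/day

At the plume center C_max = M/(n_e·A·√(4πDt)), so D = M²/(4πt·(n_e·A·C_max)²).
n_e·A·C_max = 0.28 × 13 × 0.33 = 1.201 kg/m.
D = 5.5²/(4π × 5.7 × 1.201²) = 0.293 m²/day.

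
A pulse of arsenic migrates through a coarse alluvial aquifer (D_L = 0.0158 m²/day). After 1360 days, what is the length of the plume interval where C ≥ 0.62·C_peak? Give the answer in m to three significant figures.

The plume is Gaussian with σ = √(2Dt) = √(2 × 0.0158 × 1360) = 6.556 m.
C/C_peak = exp(−Δx²/(2σ²)) = 0.62 ⇒ Δx = σ·√(−2 ln 0.62) = 6.556 × 0.9778 = 6.410 m.
Width = 2Δx = 12.8 m.

12.8 m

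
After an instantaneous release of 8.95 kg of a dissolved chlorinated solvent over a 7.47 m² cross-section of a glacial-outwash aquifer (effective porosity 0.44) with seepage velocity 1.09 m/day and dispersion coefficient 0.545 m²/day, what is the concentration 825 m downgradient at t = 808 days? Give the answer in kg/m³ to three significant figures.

0.00628 kg/m³

For an instantaneous plane source, C(x,t) = M/(n_e·A·√(4πDt)) · exp(−(x−vt)²/(4Dt)), with n_e·A the pore (flow) area.
Plume center vt = 1.09 × 808 = 880.72 m, so the well at 825 m is 55.72 m upgradient of the peak.
√(4πDt) = 74.39 m, giving peak height M/(n_e·A·√(4πDt)) = 8.95/(0.44 × 7.47 × 74.39) = 0.03660 kg/m³.
(x−vt)²/(4Dt) = (-55.72)²/(4 × 0.545 × 808) = 1.763; exp(−1.763) = 0.1715.
C = 0.03660 × 0.1715 = 0.00628 kg/m³.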